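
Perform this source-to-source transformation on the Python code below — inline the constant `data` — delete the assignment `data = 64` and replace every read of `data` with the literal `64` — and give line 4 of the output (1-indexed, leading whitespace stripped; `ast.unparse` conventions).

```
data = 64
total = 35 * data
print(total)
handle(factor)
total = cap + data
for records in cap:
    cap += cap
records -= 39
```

Transformed code:
total = 35 * 64
print(total)
handle(factor)
total = cap + 64
for records in cap:
    cap += cap
records -= 39

total = cap + 64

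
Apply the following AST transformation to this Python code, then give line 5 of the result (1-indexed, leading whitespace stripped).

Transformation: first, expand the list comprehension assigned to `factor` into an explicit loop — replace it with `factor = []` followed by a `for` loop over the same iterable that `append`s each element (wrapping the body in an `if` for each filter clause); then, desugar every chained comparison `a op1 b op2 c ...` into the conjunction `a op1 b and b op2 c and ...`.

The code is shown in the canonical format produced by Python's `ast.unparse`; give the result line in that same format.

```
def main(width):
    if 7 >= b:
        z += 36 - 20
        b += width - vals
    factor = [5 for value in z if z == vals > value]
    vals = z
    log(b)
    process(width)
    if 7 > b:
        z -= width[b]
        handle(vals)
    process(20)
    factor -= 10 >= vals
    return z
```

Transformed code:
def main(width):
    if 7 >= b:
        z += 36 - 20
        b += width - vals
    factor = []
    for value in z:
        if z == vals and vals > value:
            factor.append(5)
    vals = z
    log(b)
    process(width)
    if 7 > b:
        z -= width[b]
        handle(vals)
    process(20)
    factor -= 10 >= vals
    return z

factor = []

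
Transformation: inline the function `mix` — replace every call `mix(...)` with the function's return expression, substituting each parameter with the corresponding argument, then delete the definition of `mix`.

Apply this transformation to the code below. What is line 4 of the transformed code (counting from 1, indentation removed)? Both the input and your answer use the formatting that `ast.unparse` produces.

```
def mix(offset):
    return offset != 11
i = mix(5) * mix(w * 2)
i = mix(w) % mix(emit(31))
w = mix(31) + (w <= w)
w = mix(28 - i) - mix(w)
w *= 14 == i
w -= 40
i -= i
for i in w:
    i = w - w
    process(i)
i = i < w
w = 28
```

w = (28 - i != 11) - (w != 11)

Transformed code:
i = (5 != 11) * (w * 2 != 11)
i = (w != 11) % (emit(31) != 11)
w = (31 != 11) + (w <= w)
w = (28 - i != 11) - (w != 11)
w *= 14 == i
w -= 40
i -= i
for i in w:
    i = w - w
    process(i)
i = i < w
w = 28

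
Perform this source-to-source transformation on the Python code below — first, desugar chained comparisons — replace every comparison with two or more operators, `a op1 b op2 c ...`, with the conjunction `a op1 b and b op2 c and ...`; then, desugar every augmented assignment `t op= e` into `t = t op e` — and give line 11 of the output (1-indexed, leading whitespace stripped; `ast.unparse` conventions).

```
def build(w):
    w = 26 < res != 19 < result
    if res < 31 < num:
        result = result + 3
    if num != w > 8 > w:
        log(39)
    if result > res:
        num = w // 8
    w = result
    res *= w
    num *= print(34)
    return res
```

Transformed code:
def build(w):
    w = 26 < res and res != 19 and (19 < result)
    if res < 31 and 31 < num:
        result = result + 3
    if num != w and w > 8 and (8 > w):
        log(39)
    if result > res:
        num = w // 8
    w = result
    res = res * w
    num = num * print(34)
    return res

num = num * print(34)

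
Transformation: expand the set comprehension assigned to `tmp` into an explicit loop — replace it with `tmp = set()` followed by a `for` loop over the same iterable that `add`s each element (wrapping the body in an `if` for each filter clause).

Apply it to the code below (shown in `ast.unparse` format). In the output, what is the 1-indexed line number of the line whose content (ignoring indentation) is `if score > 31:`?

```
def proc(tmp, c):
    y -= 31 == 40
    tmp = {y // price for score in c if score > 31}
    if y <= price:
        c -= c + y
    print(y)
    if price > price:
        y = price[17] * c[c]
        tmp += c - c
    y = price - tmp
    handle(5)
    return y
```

Transformed code:
def proc(tmp, c):
    y -= 31 == 40
    tmp = set()
    for score in c:
        if score > 31:
            tmp.add(y // price)
    if y <= price:
        c -= c + y
    print(y)
    if price > price:
        y = price[17] * c[c]
        tmp += c - c
    y = price - tmp
    handle(5)
    return y

5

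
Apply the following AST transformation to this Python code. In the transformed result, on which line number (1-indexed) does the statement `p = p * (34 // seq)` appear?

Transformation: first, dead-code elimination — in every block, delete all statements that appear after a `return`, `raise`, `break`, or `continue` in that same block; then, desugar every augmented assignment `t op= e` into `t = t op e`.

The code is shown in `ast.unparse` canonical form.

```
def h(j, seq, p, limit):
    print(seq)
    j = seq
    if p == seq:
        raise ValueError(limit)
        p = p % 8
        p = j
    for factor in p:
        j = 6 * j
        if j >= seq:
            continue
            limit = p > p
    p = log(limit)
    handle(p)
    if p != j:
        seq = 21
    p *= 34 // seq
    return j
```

14

Transformed code:
def h(j, seq, p, limit):
    print(seq)
    j = seq
    if p == seq:
        raise ValueError(limit)
    for factor in p:
        j = 6 * j
        if j >= seq:
            continue
    p = log(limit)
    handle(p)
    if p != j:
        seq = 21
    p = p * (34 // seq)
    return j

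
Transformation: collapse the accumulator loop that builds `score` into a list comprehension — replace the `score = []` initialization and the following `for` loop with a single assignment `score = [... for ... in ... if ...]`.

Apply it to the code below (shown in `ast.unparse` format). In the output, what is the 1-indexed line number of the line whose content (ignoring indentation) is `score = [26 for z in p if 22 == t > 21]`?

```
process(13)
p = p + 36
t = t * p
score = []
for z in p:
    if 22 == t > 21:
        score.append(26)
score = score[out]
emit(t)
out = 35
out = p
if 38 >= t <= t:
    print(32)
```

Transformed code:
process(13)
p = p + 36
t = t * p
score = [26 for z in p if 22 == t > 21]
score = score[out]
emit(t)
out = 35
out = p
if 38 >= t <= t:
    print(32)

4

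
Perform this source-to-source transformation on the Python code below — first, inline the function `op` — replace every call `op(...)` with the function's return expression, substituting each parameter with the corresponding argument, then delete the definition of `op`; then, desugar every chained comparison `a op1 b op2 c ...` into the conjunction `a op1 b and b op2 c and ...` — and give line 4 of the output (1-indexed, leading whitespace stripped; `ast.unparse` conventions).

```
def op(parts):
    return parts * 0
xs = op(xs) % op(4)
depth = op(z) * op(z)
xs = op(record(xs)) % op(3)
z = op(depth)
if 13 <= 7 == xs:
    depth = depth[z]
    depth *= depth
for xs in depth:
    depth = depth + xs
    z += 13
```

z = depth * 0

Transformed code:
xs = xs * 0 % (4 * 0)
depth = z * 0 * (z * 0)
xs = record(xs) * 0 % (3 * 0)
z = depth * 0
if 13 <= 7 and 7 == xs:
    depth = depth[z]
    depth *= depth
for xs in depth:
    depth = depth + xs
    z += 13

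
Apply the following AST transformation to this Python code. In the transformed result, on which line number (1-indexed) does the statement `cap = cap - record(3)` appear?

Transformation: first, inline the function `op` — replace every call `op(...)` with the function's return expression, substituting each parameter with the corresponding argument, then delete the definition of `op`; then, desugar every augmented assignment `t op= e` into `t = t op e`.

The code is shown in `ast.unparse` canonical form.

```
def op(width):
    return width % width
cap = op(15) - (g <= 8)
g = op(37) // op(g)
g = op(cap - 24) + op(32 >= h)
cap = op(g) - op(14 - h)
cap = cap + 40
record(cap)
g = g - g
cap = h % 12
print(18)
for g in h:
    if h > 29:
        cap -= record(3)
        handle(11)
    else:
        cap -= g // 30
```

Transformed code:
cap = 15 % 15 - (g <= 8)
g = 37 % 37 // (g % g)
g = (cap - 24) % (cap - 24) + (32 >= h) % (32 >= h)
cap = g % g - (14 - h) % (14 - h)
cap = cap + 40
record(cap)
g = g - g
cap = h % 12
print(18)
for g in h:
    if h > 29:
        cap = cap - record(3)
        handle(11)
    else:
        cap = cap - g // 30

12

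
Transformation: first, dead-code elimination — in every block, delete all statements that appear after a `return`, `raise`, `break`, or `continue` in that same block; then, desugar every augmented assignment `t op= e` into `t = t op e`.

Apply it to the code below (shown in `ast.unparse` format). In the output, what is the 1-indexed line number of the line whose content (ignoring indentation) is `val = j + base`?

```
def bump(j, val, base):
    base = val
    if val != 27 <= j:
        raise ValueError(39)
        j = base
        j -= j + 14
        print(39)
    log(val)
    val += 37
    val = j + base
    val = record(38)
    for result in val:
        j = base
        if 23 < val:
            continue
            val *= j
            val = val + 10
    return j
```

7

Transformed code:
def bump(j, val, base):
    base = val
    if val != 27 <= j:
        raise ValueError(39)
    log(val)
    val = val + 37
    val = j + base
    val = record(38)
    for result in val:
        j = base
        if 23 < val:
            continue
    return j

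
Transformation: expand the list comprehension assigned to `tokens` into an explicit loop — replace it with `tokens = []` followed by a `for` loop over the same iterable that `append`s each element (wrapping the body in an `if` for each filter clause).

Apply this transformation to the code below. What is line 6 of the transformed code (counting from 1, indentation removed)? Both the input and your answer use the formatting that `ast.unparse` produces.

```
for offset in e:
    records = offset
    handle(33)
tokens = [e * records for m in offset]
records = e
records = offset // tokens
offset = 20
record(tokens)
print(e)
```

tokens.append(e * records)

Transformed code:
for offset in e:
    records = offset
    handle(33)
tokens = []
for m in offset:
    tokens.append(e * records)
records = e
records = offset // tokens
offset = 20
record(tokens)
print(e)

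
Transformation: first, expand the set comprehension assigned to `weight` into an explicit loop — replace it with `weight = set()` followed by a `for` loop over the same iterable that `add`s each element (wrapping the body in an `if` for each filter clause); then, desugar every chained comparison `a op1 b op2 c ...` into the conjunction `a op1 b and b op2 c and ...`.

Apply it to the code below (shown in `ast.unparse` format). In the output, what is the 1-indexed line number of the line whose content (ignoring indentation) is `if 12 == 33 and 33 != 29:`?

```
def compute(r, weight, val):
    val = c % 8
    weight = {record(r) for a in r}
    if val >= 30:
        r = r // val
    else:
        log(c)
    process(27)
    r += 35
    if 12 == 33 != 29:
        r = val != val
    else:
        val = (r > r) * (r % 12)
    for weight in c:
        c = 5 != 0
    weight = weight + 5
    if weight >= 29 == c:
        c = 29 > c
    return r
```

Transformed code:
def compute(r, weight, val):
    val = c % 8
    weight = set()
    for a in r:
        weight.add(record(r))
    if val >= 30:
        r = r // val
    else:
        log(c)
    process(27)
    r += 35
    if 12 == 33 and 33 != 29:
        r = val != val
    else:
        val = (r > r) * (r % 12)
    for weight in c:
        c = 5 != 0
    weight = weight + 5
    if weight >= 29 and 29 == c:
        c = 29 > c
    return r

12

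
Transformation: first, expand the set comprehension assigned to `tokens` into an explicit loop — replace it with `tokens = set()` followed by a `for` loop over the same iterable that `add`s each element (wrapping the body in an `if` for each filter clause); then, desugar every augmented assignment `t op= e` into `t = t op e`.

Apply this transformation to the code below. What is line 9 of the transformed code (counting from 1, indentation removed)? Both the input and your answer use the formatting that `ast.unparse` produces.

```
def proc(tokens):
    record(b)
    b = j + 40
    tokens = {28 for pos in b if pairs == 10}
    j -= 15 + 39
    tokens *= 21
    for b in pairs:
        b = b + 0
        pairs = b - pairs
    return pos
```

tokens = tokens * 21

Transformed code:
def proc(tokens):
    record(b)
    b = j + 40
    tokens = set()
    for pos in b:
        if pairs == 10:
            tokens.add(28)
    j = j - (15 + 39)
    tokens = tokens * 21
    for b in pairs:
        b = b + 0
        pairs = b - pairs
    return pos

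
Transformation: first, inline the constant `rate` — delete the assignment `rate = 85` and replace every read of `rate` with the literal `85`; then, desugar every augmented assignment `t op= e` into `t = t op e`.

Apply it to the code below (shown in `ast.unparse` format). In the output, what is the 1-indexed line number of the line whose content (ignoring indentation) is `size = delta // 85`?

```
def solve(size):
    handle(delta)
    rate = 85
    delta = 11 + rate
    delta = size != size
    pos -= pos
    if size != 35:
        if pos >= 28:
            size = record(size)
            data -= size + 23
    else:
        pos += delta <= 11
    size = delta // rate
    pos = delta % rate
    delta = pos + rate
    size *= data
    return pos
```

12

Transformed code:
def solve(size):
    handle(delta)
    delta = 11 + 85
    delta = size != size
    pos = pos - pos
    if size != 35:
        if pos >= 28:
            size = record(size)
            data = data - (size + 23)
    else:
        pos = pos + (delta <= 11)
    size = delta // 85
    pos = delta % 85
    delta = pos + 85
    size = size * data
    return pos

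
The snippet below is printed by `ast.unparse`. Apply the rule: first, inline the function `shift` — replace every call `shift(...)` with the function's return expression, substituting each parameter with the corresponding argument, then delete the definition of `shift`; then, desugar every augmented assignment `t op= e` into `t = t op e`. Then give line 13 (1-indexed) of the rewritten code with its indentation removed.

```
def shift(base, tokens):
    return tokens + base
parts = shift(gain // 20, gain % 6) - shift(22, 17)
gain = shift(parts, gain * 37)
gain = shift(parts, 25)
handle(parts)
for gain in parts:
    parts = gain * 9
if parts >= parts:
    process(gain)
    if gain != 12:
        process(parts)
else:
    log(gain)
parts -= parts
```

Transformed code:
parts = gain % 6 + gain // 20 - (17 + 22)
gain = gain * 37 + parts
gain = 25 + parts
handle(parts)
for gain in parts:
    parts = gain * 9
if parts >= parts:
    process(gain)
    if gain != 12:
        process(parts)
else:
    log(gain)
parts = parts - parts

parts = parts - parts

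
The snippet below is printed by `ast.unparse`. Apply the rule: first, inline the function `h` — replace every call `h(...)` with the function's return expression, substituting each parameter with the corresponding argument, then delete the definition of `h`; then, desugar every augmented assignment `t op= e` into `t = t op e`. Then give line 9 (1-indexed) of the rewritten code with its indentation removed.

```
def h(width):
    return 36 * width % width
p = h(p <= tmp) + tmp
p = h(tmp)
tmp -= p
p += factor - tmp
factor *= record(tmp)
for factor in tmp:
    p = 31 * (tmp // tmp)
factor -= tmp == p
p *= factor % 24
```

p = p * (factor % 24)

Transformed code:
p = 36 * (p <= tmp) % (p <= tmp) + tmp
p = 36 * tmp % tmp
tmp = tmp - p
p = p + (factor - tmp)
factor = factor * record(tmp)
for factor in tmp:
    p = 31 * (tmp // tmp)
factor = factor - (tmp == p)
p = p * (factor % 24)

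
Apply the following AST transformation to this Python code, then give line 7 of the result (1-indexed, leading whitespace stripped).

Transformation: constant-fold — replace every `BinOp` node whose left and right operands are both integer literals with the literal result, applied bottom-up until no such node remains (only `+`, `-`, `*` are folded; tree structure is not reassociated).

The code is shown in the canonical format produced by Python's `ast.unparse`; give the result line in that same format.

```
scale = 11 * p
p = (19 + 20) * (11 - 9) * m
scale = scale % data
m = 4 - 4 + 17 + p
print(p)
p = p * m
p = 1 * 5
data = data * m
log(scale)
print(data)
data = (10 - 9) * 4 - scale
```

p = 5

Transformed code:
scale = 11 * p
p = 78 * m
scale = scale % data
m = 17 + p
print(p)
p = p * m
p = 5
data = data * m
log(scale)
print(data)
data = 4 - scale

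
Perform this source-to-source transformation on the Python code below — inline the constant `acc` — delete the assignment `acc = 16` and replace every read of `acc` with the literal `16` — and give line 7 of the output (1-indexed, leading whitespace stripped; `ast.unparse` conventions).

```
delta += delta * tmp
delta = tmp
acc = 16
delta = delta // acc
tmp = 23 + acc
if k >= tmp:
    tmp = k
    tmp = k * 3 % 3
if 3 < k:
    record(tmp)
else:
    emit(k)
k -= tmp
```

tmp = k * 3 % 3

Transformed code:
delta += delta * tmp
delta = tmp
delta = delta // 16
tmp = 23 + 16
if k >= tmp:
    tmp = k
    tmp = k * 3 % 3
if 3 < k:
    record(tmp)
else:
    emit(k)
k -= tmp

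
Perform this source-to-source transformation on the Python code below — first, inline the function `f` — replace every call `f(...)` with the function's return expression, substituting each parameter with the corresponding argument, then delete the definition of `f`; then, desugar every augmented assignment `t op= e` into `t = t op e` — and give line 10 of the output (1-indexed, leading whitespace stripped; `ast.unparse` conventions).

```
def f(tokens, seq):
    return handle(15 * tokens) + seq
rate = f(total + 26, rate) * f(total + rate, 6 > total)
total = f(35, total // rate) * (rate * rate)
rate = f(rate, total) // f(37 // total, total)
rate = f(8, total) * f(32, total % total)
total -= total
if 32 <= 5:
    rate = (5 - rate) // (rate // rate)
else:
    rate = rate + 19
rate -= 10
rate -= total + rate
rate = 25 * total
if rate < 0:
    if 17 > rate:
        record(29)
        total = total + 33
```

rate = rate - 10

Transformed code:
rate = (handle(15 * (total + 26)) + rate) * (handle(15 * (total + rate)) + (6 > total))
total = (handle(15 * 35) + total // rate) * (rate * rate)
rate = (handle(15 * rate) + total) // (handle(15 * (37 // total)) + total)
rate = (handle(15 * 8) + total) * (handle(15 * 32) + total % total)
total = total - total
if 32 <= 5:
    rate = (5 - rate) // (rate // rate)
else:
    rate = rate + 19
rate = rate - 10
rate = rate - (total + rate)
rate = 25 * total
if rate < 0:
    if 17 > rate:
        record(29)
        total = total + 33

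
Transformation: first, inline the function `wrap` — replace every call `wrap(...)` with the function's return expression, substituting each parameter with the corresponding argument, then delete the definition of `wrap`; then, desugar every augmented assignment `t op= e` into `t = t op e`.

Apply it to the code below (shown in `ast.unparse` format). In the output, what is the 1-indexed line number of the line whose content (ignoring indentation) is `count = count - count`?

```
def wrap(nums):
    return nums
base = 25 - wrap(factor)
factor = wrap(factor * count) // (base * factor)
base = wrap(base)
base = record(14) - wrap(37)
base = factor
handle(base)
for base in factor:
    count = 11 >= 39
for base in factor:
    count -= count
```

Transformed code:
base = 25 - factor
factor = factor * count // (base * factor)
base = base
base = record(14) - 37
base = factor
handle(base)
for base in factor:
    count = 11 >= 39
for base in factor:
    count = count - count

10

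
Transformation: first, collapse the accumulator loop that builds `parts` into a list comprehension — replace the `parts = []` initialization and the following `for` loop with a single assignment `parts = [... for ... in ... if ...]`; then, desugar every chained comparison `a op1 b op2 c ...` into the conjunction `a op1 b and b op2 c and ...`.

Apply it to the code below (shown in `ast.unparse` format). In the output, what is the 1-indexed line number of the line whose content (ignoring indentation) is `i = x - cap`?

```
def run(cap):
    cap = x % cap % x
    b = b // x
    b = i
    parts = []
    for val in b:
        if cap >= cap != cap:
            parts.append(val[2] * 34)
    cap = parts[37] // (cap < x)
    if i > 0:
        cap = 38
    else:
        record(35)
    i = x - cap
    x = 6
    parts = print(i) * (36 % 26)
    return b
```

Transformed code:
def run(cap):
    cap = x % cap % x
    b = b // x
    b = i
    parts = [val[2] * 34 for val in b if cap >= cap and cap != cap]
    cap = parts[37] // (cap < x)
    if i > 0:
        cap = 38
    else:
        record(35)
    i = x - cap
    x = 6
    parts = print(i) * (36 % 26)
    return b

11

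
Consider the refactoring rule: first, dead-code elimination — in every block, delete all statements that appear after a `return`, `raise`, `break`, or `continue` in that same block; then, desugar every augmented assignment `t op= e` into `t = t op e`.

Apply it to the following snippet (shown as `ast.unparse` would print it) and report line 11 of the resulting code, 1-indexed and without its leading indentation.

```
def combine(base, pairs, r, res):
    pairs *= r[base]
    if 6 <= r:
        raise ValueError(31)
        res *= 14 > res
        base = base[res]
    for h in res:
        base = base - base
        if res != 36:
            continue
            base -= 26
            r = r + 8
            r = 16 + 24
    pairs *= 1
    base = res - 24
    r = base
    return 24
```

r = base

Transformed code:
def combine(base, pairs, r, res):
    pairs = pairs * r[base]
    if 6 <= r:
        raise ValueError(31)
    for h in res:
        base = base - base
        if res != 36:
            continue
    pairs = pairs * 1
    base = res - 24
    r = base
    return 24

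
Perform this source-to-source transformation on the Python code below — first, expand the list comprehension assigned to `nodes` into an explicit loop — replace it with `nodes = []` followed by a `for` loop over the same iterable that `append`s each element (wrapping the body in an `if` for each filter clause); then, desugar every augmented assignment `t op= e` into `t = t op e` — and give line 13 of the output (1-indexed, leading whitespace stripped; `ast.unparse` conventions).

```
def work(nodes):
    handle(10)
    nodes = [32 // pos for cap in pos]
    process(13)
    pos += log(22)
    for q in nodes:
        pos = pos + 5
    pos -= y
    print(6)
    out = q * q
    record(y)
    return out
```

Transformed code:
def work(nodes):
    handle(10)
    nodes = []
    for cap in pos:
        nodes.append(32 // pos)
    process(13)
    pos = pos + log(22)
    for q in nodes:
        pos = pos + 5
    pos = pos - y
    print(6)
    out = q * q
    record(y)
    return out

record(y)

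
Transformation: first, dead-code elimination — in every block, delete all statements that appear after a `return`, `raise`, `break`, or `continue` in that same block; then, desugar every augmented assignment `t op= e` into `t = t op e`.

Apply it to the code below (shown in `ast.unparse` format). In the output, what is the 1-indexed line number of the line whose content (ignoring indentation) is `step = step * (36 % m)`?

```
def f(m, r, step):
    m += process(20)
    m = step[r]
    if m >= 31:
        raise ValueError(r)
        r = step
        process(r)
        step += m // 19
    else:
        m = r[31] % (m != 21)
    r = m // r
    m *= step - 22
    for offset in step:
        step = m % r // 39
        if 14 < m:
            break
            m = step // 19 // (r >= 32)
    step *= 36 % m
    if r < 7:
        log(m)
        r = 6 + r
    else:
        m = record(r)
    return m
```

Transformed code:
def f(m, r, step):
    m = m + process(20)
    m = step[r]
    if m >= 31:
        raise ValueError(r)
    else:
        m = r[31] % (m != 21)
    r = m // r
    m = m * (step - 22)
    for offset in step:
        step = m % r // 39
        if 14 < m:
            break
    step = step * (36 % m)
    if r < 7:
        log(m)
        r = 6 + r
    else:
        m = record(r)
    return m

14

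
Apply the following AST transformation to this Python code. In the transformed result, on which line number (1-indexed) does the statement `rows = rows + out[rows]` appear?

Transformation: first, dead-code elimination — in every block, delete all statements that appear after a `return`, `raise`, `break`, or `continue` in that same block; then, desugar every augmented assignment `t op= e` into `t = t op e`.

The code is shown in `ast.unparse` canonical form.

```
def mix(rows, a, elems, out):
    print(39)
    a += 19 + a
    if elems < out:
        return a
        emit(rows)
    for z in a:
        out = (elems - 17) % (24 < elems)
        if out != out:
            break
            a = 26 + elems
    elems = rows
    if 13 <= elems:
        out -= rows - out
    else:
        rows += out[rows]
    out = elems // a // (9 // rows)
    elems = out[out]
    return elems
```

Transformed code:
def mix(rows, a, elems, out):
    print(39)
    a = a + (19 + a)
    if elems < out:
        return a
    for z in a:
        out = (elems - 17) % (24 < elems)
        if out != out:
            break
    elems = rows
    if 13 <= elems:
        out = out - (rows - out)
    else:
        rows = rows + out[rows]
    out = elems // a // (9 // rows)
    elems = out[out]
    return elems

14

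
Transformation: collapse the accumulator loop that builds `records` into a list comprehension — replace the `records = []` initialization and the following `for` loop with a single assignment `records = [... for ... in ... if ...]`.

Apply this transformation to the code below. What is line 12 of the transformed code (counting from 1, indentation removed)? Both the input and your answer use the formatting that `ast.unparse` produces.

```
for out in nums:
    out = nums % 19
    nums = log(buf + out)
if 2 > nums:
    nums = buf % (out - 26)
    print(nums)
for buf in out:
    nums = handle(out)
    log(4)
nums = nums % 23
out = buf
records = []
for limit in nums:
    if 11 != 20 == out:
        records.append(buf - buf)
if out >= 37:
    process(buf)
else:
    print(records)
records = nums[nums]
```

Transformed code:
for out in nums:
    out = nums % 19
    nums = log(buf + out)
if 2 > nums:
    nums = buf % (out - 26)
    print(nums)
for buf in out:
    nums = handle(out)
    log(4)
nums = nums % 23
out = buf
records = [buf - buf for limit in nums if 11 != 20 == out]
if out >= 37:
    process(buf)
else:
    print(records)
records = nums[nums]

records = [buf - buf for limit in nums if 11 != 20 == out]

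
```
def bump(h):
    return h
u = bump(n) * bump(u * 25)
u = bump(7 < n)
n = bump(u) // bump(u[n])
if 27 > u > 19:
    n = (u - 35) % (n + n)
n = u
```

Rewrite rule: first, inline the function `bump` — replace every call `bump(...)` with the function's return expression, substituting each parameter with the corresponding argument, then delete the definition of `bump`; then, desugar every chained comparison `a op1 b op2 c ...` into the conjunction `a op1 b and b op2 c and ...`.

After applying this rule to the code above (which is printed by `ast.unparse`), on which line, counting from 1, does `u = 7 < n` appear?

2

Transformed code:
u = n * (u * 25)
u = 7 < n
n = u // u[n]
if 27 > u and u > 19:
    n = (u - 35) % (n + n)
n = u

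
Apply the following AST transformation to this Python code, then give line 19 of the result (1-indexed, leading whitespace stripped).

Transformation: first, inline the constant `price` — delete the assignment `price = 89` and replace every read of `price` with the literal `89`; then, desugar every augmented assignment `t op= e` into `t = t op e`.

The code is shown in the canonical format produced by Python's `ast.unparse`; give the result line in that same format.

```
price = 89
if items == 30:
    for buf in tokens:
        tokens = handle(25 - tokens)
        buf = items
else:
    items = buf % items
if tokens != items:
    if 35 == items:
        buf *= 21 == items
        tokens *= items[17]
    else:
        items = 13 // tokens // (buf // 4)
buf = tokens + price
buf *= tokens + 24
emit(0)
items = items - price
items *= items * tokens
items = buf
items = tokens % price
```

Transformed code:
if items == 30:
    for buf in tokens:
        tokens = handle(25 - tokens)
        buf = items
else:
    items = buf % items
if tokens != items:
    if 35 == items:
        buf = buf * (21 == items)
        tokens = tokens * items[17]
    else:
        items = 13 // tokens // (buf // 4)
buf = tokens + 89
buf = buf * (tokens + 24)
emit(0)
items = items - 89
items = items * (items * tokens)
items = buf
items = tokens % 89

items = tokens % 89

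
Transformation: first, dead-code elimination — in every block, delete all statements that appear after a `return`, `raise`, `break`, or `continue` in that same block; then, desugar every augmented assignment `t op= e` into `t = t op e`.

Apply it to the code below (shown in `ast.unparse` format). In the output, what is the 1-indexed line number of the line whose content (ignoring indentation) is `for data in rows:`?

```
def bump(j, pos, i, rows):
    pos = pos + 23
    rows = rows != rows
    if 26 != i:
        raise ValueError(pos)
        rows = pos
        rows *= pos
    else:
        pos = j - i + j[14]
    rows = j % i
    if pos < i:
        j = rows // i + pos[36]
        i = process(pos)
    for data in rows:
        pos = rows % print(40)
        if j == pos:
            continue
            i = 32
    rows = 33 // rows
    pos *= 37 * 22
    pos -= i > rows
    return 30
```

12

Transformed code:
def bump(j, pos, i, rows):
    pos = pos + 23
    rows = rows != rows
    if 26 != i:
        raise ValueError(pos)
    else:
        pos = j - i + j[14]
    rows = j % i
    if pos < i:
        j = rows // i + pos[36]
        i = process(pos)
    for data in rows:
        pos = rows % print(40)
        if j == pos:
            continue
    rows = 33 // rows
    pos = pos * (37 * 22)
    pos = pos - (i > rows)
    return 30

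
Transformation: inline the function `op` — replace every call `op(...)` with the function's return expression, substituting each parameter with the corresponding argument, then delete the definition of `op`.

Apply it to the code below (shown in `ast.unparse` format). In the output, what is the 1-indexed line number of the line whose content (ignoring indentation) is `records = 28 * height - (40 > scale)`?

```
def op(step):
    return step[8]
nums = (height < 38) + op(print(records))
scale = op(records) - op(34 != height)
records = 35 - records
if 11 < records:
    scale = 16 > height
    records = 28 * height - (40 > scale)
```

Transformed code:
nums = (height < 38) + print(records)[8]
scale = records[8] - (34 != height)[8]
records = 35 - records
if 11 < records:
    scale = 16 > height
    records = 28 * height - (40 > scale)

6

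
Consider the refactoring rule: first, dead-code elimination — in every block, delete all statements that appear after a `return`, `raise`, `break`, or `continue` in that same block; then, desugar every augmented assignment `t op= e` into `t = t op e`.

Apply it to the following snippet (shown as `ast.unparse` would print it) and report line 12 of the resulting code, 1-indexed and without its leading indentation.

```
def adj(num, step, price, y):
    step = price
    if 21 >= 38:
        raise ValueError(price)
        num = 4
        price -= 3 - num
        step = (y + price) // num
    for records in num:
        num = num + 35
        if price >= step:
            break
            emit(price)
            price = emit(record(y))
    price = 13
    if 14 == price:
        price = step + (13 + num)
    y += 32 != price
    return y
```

Transformed code:
def adj(num, step, price, y):
    step = price
    if 21 >= 38:
        raise ValueError(price)
    for records in num:
        num = num + 35
        if price >= step:
            break
    price = 13
    if 14 == price:
        price = step + (13 + num)
    y = y + (32 != price)
    return y

y = y + (32 != price)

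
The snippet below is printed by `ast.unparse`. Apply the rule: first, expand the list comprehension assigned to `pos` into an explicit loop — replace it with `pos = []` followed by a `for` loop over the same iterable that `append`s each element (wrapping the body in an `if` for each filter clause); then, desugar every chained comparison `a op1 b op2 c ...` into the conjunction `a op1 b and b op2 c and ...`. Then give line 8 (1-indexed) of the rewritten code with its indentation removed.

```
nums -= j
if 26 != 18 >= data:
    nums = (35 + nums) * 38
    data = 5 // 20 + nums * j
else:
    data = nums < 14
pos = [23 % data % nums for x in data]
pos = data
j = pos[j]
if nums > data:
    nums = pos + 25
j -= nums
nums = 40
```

Transformed code:
nums -= j
if 26 != 18 and 18 >= data:
    nums = (35 + nums) * 38
    data = 5 // 20 + nums * j
else:
    data = nums < 14
pos = []
for x in data:
    pos.append(23 % data % nums)
pos = data
j = pos[j]
if nums > data:
    nums = pos + 25
j -= nums
nums = 40

for x in data:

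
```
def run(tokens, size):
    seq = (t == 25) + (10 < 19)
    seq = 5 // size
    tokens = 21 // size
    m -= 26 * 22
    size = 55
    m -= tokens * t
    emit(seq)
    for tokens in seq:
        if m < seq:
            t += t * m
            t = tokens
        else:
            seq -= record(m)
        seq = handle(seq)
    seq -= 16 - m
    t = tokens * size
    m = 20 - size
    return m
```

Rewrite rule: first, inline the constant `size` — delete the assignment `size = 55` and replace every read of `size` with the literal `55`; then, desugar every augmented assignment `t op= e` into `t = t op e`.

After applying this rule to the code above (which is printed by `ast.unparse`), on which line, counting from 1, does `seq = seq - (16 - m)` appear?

15

Transformed code:
def run(tokens, size):
    seq = (t == 25) + (10 < 19)
    seq = 5 // 55
    tokens = 21 // 55
    m = m - 26 * 22
    m = m - tokens * t
    emit(seq)
    for tokens in seq:
        if m < seq:
            t = t + t * m
            t = tokens
        else:
            seq = seq - record(m)
        seq = handle(seq)
    seq = seq - (16 - m)
    t = tokens * 55
    m = 20 - 55
    return m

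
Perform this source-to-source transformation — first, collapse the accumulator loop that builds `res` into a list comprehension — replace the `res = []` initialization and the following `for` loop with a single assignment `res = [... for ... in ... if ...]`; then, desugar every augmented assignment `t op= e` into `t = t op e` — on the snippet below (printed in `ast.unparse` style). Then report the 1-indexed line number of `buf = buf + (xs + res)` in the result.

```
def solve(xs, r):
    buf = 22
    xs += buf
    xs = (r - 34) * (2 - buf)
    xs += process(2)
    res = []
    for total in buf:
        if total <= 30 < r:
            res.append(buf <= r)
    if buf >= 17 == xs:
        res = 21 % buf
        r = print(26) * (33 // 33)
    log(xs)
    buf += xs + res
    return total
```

11

Transformed code:
def solve(xs, r):
    buf = 22
    xs = xs + buf
    xs = (r - 34) * (2 - buf)
    xs = xs + process(2)
    res = [buf <= r for total in buf if total <= 30 < r]
    if buf >= 17 == xs:
        res = 21 % buf
        r = print(26) * (33 // 33)
    log(xs)
    buf = buf + (xs + res)
    return total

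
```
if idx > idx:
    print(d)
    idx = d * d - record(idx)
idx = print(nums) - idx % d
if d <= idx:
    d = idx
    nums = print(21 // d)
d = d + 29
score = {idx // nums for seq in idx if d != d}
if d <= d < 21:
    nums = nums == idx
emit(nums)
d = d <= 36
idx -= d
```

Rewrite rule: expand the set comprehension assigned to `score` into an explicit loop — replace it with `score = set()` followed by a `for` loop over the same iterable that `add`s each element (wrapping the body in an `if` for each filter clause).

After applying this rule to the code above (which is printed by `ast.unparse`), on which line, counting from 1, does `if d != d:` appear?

Transformed code:
if idx > idx:
    print(d)
    idx = d * d - record(idx)
idx = print(nums) - idx % d
if d <= idx:
    d = idx
    nums = print(21 // d)
d = d + 29
score = set()
for seq in idx:
    if d != d:
        score.add(idx // nums)
if d <= d < 21:
    nums = nums == idx
emit(nums)
d = d <= 36
idx -= d

11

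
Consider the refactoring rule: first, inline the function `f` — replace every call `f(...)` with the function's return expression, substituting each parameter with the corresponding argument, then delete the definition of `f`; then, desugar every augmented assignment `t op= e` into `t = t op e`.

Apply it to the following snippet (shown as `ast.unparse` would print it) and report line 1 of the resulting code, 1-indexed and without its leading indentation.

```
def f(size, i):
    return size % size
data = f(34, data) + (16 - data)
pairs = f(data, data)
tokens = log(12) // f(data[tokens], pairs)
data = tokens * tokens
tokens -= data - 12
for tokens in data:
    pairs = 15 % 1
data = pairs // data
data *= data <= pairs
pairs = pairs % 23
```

data = 34 % 34 + (16 - data)

Transformed code:
data = 34 % 34 + (16 - data)
pairs = data % data
tokens = log(12) // (data[tokens] % data[tokens])
data = tokens * tokens
tokens = tokens - (data - 12)
for tokens in data:
    pairs = 15 % 1
data = pairs // data
data = data * (data <= pairs)
pairs = pairs % 23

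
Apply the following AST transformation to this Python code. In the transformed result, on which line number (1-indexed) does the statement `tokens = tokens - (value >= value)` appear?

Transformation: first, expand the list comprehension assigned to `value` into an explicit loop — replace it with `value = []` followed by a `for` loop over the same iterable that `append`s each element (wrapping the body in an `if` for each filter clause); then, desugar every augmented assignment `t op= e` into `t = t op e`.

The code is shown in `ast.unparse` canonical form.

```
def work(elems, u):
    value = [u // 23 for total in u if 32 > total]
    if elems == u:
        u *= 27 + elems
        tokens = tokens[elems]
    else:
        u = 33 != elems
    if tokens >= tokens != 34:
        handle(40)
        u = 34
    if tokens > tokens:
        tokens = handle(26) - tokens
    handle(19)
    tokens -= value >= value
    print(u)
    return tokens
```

17

Transformed code:
def work(elems, u):
    value = []
    for total in u:
        if 32 > total:
            value.append(u // 23)
    if elems == u:
        u = u * (27 + elems)
        tokens = tokens[elems]
    else:
        u = 33 != elems
    if tokens >= tokens != 34:
        handle(40)
        u = 34
    if tokens > tokens:
        tokens = handle(26) - tokens
    handle(19)
    tokens = tokens - (value >= value)
    print(u)
    return tokens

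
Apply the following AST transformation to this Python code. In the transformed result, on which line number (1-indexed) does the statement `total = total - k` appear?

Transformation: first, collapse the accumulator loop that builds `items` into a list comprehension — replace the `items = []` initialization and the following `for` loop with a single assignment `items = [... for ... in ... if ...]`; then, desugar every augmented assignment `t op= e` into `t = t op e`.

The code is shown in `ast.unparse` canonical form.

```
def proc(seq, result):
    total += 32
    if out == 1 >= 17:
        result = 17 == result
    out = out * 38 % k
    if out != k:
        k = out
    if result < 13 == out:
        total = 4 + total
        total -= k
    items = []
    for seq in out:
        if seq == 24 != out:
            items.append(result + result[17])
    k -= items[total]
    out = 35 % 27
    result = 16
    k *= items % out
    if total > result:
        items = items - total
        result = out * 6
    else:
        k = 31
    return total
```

Transformed code:
def proc(seq, result):
    total = total + 32
    if out == 1 >= 17:
        result = 17 == result
    out = out * 38 % k
    if out != k:
        k = out
    if result < 13 == out:
        total = 4 + total
        total = total - k
    items = [result + result[17] for seq in out if seq == 24 != out]
    k = k - items[total]
    out = 35 % 27
    result = 16
    k = k * (items % out)
    if total > result:
        items = items - total
        result = out * 6
    else:
        k = 31
    return total

10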